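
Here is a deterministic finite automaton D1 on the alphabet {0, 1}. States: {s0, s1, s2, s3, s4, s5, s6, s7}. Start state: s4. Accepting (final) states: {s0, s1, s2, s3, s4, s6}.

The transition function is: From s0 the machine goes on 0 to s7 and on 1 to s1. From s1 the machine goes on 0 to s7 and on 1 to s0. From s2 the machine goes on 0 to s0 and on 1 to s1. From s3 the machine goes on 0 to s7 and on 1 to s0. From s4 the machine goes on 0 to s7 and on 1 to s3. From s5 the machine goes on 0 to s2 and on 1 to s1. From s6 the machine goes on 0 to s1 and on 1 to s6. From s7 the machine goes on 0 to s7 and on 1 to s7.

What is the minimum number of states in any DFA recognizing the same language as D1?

2

Reachable states from the start: {s0,s1,s3,s4,s7}. Unreachable: {s2,s5,s6} — drop them.
Initial partition by acceptance: {s0,s1,s3,s4} | {s7}.
Stable partition: {s0,s1,s3,s4} | {s7} — 2 equivalence classes.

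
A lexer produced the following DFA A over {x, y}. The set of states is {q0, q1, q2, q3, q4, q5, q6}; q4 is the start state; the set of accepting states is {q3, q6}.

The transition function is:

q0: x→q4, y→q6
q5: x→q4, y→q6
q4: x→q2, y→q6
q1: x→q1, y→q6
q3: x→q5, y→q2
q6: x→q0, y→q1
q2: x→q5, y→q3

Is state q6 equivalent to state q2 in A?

No

Initial partition by acceptance: {q3,q6} | {q0,q1,q2,q4,q5}.
Stable partition: {q3,q6} | {q0,q1,q2,q4,q5} — 2 equivalence classes.
q6 and q2 end up in different blocks, so they are distinguishable. For instance, the string 'ε' is accepted from only q6.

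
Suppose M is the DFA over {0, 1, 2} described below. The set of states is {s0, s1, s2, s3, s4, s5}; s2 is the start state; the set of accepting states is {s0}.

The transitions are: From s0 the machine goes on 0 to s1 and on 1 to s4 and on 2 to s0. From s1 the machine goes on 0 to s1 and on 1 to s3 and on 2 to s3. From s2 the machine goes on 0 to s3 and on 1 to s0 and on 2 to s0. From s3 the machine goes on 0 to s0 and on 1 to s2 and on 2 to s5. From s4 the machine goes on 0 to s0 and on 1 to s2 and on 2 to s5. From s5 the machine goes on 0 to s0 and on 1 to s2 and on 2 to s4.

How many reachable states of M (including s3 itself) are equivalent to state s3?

3

Initial partition by acceptance: {s0} | {s1,s2,s3,s4,s5}.
Split {s1,s2,s3,s4,s5} by δ(·,0) → {s3,s4,s5} and {s1,s2}.
Refine {s1,s2} on symbol 0: members go to different blocks, giving {s1} and {s2}.
Stable partition: {s0} | {s3,s4,s5} | {s1} | {s2} — 4 equivalence classes.
State s3 belongs to the block {s3,s4,s5}, which has 3 states.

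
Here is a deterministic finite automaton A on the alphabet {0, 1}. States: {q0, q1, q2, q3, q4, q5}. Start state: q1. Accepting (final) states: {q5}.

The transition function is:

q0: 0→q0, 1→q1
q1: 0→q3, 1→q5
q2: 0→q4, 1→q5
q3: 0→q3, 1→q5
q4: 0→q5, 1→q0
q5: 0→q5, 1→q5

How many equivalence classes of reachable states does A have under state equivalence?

2

Reachable states from the start: {q1,q3,q5}. Unreachable: {q0,q2,q4} — drop them.
Initial partition by acceptance: {q5} | {q1,q3}.
Stable partition: {q5} | {q1,q3} — 2 equivalence classes.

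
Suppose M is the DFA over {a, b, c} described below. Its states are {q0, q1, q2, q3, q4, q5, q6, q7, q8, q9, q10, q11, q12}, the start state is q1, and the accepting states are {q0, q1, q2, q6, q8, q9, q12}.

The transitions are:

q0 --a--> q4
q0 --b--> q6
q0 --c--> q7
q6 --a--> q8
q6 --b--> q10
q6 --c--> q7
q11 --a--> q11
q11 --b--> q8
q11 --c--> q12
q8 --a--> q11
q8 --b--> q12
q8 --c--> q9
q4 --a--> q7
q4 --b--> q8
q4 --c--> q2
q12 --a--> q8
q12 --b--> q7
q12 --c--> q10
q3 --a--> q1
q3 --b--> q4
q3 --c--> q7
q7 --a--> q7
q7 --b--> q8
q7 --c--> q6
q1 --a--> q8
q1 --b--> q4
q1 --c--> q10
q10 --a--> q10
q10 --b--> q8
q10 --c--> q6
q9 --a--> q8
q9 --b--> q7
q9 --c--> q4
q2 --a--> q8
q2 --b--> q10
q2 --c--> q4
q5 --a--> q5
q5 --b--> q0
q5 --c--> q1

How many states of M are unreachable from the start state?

No path from q1 leads to q0, q3, q5; the other 10 states are all reachable.

3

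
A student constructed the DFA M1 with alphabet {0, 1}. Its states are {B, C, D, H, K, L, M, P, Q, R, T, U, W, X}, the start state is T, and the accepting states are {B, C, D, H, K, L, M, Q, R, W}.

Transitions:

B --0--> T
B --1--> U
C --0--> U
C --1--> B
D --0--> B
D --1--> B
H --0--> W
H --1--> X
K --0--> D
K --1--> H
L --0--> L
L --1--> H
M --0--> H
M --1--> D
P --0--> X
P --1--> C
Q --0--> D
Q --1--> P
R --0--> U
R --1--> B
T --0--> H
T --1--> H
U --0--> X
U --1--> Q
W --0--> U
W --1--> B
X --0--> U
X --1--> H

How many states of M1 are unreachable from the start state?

No path from T leads to K, L, M, R; the other 10 states are all reachable.

4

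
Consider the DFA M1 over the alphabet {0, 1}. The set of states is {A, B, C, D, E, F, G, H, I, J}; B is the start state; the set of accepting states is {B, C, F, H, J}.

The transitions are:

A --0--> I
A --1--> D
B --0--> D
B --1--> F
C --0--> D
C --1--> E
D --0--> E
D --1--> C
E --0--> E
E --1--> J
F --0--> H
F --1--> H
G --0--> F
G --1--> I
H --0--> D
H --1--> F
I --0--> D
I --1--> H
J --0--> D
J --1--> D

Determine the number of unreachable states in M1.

3

No path from B leads to A, G, I; the other 7 states are all reachable.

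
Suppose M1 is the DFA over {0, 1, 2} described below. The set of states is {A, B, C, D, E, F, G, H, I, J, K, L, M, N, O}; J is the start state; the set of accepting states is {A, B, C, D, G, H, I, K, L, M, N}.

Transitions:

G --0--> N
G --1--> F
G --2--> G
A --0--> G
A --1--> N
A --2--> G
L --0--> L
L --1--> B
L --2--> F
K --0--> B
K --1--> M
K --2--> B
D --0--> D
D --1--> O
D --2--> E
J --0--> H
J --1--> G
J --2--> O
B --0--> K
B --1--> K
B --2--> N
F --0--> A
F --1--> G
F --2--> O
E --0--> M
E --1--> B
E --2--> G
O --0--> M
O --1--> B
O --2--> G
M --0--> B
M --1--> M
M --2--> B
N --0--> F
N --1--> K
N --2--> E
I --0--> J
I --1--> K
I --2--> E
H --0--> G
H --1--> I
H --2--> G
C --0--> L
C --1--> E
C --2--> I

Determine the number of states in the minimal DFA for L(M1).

First remove the unreachable states {C,D,L}; 12 states remain.
Start with accepting vs non-accepting: {A,B,G,H,I,K,M,N} | {E,F,J,O}.
On input 0, block {A,B,G,H,I,K,M,N} splits into {A,B,G,H,K,M} and {I,N}.
Split {A,B,G,H,K,M} by δ(·,0) → {A,B,H,K,M} and {G}.
On input 0, block {A,B,H,K,M} splits into {B,K,M} and {A,H}.
On input 2, block {B,K,M} splits into {K,M} and {B}.
On input 0, block {E,F,J,O} splits into {E,O} and {F,J}.
Stable partition: {K,M} | {E,O} | {I,N} | {G} | {A,H} | {B} | {F,J} — 7 equivalence classes.

7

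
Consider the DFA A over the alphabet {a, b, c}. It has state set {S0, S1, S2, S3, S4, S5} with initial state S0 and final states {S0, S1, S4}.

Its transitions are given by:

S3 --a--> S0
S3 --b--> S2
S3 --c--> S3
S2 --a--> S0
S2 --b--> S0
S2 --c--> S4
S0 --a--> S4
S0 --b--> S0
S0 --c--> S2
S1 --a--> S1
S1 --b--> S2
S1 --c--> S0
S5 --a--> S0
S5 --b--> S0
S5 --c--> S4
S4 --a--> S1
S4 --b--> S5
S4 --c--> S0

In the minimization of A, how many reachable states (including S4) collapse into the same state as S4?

First remove the unreachable states {S3}; 5 states remain.
Initial partition by acceptance: {S0,S1,S4} | {S2,S5}.
On input b, block {S0,S1,S4} splits into {S1,S4} and {S0}.
The partition is now stable with 3 blocks: {S1,S4} | {S2,S5} | {S0}.
State S4 belongs to the block {S1,S4}, which has 2 states.

2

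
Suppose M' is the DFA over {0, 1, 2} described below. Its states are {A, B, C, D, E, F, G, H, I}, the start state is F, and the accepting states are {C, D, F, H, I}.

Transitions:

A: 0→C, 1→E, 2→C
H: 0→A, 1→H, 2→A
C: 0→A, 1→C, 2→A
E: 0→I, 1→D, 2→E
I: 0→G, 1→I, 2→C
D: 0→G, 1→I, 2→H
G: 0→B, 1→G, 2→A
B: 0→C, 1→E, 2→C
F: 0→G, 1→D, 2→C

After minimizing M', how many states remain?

All states are reachable from the start state.
Initial partition by acceptance: {C,D,F,H,I} | {A,B,E,G}.
On input 2, block {C,D,F,H,I} splits into {D,F,I} and {C,H}.
Split {A,B,E,G} by δ(·,0) → {A,B} and {E} and {G}.
The partition is now stable with 5 blocks: {D,F,I} | {A,B} | {C,H} | {E} | {G}.

5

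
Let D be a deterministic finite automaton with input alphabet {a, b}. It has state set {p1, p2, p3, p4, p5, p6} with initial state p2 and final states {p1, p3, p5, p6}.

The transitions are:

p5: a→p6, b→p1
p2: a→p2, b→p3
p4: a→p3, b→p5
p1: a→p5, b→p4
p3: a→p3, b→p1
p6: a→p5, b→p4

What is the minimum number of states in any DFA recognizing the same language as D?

P0 = {p1,p3,p5,p6} | {p2,p4}.
Refine {p1,p3,p5,p6} on symbol b: members go to different blocks, giving {p1,p6} and {p3,p5}.
Split {p2,p4} by δ(·,a) → {p2} and {p4}.
Refine {p3,p5} on symbol a: members go to different blocks, giving {p3} and {p5}.
No further refinement is possible. Final partition (5 blocks): {p1,p6} | {p2} | {p3} | {p4} | {p5}.

5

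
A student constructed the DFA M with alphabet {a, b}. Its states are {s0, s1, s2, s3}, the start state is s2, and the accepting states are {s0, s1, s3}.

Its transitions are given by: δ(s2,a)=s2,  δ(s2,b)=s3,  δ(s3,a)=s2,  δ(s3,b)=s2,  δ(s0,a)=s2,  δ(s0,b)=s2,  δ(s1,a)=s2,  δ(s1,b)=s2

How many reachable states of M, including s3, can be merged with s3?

1

Reachable states from the start: {s2,s3}. Unreachable: {s0,s1} — drop them.
Initial partition by acceptance: {s3} | {s2}.
The partition is now stable with 2 blocks: {s3} | {s2}.
State s3 belongs to the block {s3}, which has 1 states.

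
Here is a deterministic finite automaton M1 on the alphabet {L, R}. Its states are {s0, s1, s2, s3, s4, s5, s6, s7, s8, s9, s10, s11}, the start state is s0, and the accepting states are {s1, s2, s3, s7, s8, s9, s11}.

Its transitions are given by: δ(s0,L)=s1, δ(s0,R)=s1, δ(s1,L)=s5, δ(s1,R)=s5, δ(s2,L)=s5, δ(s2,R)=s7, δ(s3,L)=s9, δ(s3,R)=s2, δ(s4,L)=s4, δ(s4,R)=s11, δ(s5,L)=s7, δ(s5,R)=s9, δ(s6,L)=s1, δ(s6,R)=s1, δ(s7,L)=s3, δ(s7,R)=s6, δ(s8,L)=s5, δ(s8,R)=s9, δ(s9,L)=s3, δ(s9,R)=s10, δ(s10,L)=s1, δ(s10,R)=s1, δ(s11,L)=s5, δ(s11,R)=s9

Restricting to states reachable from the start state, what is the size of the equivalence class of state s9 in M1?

2

First remove the unreachable states {s4,s8,s11}; 9 states remain.
P0 = {s1,s2,s3,s7,s9} | {s0,s5,s6,s10}.
Refine {s1,s2,s3,s7,s9} on symbol L: members go to different blocks, giving {s3,s7,s9} and {s1,s2}.
On input R, block {s3,s7,s9} splits into {s7,s9} and {s3}.
Refine {s0,s5,s6,s10} on symbol L: members go to different blocks, giving {s0,s6,s10} and {s5}.
Refine {s1,s2} on symbol R: members go to different blocks, giving {s1} and {s2}.
No further refinement is possible. Final partition (6 blocks): {s7,s9} | {s0,s6,s10} | {s1} | {s3} | {s5} | {s2}.
The equivalence class containing s9 is {s7,s9}, of size 2.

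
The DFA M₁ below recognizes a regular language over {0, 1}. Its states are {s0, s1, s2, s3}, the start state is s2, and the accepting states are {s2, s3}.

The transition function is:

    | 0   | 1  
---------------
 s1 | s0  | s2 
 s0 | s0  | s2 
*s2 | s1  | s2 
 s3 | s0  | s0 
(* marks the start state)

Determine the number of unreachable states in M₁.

1

BFS from s2 reaches {s0, s1, s2}; the 1 state(s) s3 are never visited.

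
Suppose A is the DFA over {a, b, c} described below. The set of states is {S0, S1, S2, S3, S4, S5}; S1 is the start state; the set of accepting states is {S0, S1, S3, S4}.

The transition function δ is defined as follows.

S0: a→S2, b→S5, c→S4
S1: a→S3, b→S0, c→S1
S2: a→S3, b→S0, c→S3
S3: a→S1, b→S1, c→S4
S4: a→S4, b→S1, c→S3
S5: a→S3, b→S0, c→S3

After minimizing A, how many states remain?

5

Start with accepting vs non-accepting: {S0,S1,S3,S4} | {S2,S5}.
Refine {S0,S1,S3,S4} on symbol a: members go to different blocks, giving {S1,S3,S4} and {S0}.
On input b, block {S1,S3,S4} splits into {S3,S4} and {S1}.
Refine {S3,S4} on symbol a: members go to different blocks, giving {S3} and {S4}.
No further refinement is possible. Final partition (5 blocks): {S3} | {S2,S5} | {S0} | {S1} | {S4}.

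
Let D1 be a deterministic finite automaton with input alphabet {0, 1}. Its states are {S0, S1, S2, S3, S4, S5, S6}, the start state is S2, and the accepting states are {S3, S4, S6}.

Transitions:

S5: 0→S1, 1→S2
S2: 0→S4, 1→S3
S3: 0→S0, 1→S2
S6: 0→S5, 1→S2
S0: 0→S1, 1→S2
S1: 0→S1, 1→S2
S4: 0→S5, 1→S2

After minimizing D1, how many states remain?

3

States {S6} cannot be reached from the start state, so discard them.
P0 = {S3,S4} | {S0,S1,S2,S5}.
Split {S0,S1,S2,S5} by δ(·,0) → {S0,S1,S5} and {S2}.
The partition is now stable with 3 blocks: {S3,S4} | {S0,S1,S5} | {S2}.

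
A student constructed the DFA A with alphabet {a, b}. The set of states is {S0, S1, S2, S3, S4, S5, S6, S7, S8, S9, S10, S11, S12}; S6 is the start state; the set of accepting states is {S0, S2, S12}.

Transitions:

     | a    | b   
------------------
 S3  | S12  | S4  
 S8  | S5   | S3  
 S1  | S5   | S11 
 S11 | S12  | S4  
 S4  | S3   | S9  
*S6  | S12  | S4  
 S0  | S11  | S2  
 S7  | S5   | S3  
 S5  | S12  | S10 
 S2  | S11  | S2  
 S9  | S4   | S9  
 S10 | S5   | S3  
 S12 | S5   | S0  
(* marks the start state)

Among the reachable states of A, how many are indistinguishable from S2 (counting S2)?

2

Reachable states from the start: {S0,S2,S3,S4,S5,S6,S9,S10,S11,S12}. Unreachable: {S1,S7,S8} — drop them.
P0 = {S0,S2,S12} | {S3,S4,S5,S6,S9,S10,S11}.
On input a, block {S3,S4,S5,S6,S9,S10,S11} splits into {S3,S5,S6,S11} and {S4,S9,S10}.
On input a, block {S4,S9,S10} splits into {S4,S10} and {S9}.
On input b, block {S4,S10} splits into {S4} and {S10}.
On input b, block {S3,S5,S6,S11} splits into {S3,S6,S11} and {S5}.
On input a, block {S0,S2,S12} splits into {S0,S2} and {S12}.
The partition is now stable with 7 blocks: {S0,S2} | {S3,S6,S11} | {S4} | {S9} | {S10} | {S5} | {S12}.
State S2 belongs to the block {S0,S2}, which has 2 states.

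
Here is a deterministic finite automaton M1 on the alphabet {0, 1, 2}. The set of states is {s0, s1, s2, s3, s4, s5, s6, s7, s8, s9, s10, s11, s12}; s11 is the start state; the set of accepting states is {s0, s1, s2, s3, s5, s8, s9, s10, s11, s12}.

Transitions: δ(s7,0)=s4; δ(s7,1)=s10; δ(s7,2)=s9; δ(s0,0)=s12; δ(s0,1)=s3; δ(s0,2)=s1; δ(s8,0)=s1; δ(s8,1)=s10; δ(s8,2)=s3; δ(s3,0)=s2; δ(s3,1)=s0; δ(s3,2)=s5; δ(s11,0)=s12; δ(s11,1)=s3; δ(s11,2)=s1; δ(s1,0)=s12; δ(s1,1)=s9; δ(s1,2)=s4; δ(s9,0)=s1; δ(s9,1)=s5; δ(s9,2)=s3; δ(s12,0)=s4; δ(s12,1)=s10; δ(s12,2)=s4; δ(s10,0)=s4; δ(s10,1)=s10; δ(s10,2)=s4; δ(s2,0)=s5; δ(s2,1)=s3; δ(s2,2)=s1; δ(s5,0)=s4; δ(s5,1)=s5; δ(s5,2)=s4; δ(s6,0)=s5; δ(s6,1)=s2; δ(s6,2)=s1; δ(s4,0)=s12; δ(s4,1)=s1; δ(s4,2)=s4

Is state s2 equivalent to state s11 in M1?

Reachable states from the start: {s0,s1,s2,s3,s4,s5,s9,s10,s11,s12}. Unreachable: {s6,s7,s8} — drop them.
Initial partition by acceptance: {s0,s1,s2,s3,s5,s9,s10,s11,s12} | {s4}.
Refine {s0,s1,s2,s3,s5,s9,s10,s11,s12} on symbol 0: members go to different blocks, giving {s0,s1,s2,s3,s9,s11} and {s5,s10,s12}.
Refine {s0,s1,s2,s3,s9,s11} on symbol 0: members go to different blocks, giving {s0,s1,s2,s11} and {s3,s9}.
On input 2, block {s0,s1,s2,s11} splits into {s0,s2,s11} and {s1}.
Split {s3,s9} by δ(·,0) → {s3} and {s9}.
Stable partition: {s0,s2,s11} | {s4} | {s5,s10,s12} | {s3} | {s1} | {s9} — 6 equivalence classes.
s2 and s11 lie in the same block of the stable partition, so they are equivalent — no string distinguishes them.

Yes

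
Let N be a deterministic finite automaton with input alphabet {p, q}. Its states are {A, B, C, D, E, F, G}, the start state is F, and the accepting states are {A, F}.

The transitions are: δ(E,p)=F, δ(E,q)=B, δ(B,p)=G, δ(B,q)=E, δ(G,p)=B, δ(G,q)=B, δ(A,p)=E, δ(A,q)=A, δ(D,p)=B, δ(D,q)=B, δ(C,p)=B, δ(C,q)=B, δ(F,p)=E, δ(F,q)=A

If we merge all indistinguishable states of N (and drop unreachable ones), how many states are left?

4

States {C,D} cannot be reached from the start state, so discard them.
Start with accepting vs non-accepting: {A,F} | {B,E,G}.
Split {B,E,G} by δ(·,p) → {B,G} and {E}.
On input q, block {B,G} splits into {B} and {G}.
Stable partition: {A,F} | {B} | {E} | {G} — 4 equivalence classes.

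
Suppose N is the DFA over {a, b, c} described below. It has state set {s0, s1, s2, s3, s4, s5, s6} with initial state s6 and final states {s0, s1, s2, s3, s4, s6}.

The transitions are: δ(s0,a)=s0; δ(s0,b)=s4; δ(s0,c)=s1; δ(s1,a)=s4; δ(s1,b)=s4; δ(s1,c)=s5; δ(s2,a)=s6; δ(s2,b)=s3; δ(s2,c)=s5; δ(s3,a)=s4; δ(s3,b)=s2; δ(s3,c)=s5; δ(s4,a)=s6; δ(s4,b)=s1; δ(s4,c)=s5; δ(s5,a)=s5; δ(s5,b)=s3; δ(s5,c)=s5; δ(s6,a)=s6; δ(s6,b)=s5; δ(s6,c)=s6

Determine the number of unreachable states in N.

1

No path from s6 leads to s0; the other 6 states are all reachable.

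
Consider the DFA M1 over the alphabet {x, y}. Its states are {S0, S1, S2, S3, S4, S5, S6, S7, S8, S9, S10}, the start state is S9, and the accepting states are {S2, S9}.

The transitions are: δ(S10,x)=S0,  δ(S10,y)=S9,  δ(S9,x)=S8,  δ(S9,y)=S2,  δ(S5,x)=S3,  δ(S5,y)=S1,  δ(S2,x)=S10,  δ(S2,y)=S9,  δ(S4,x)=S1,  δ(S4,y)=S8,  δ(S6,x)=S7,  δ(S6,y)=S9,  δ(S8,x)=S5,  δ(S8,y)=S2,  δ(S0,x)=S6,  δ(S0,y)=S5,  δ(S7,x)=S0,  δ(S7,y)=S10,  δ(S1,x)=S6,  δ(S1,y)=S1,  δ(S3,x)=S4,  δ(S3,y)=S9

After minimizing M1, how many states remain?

P0 = {S2,S9} | {S0,S1,S3,S4,S5,S6,S7,S8,S10}.
Refine {S0,S1,S3,S4,S5,S6,S7,S8,S10} on symbol y: members go to different blocks, giving {S0,S1,S4,S5,S7} and {S3,S6,S8,S10}.
Refine {S0,S1,S4,S5,S7} on symbol x: members go to different blocks, giving {S0,S1,S5} and {S4,S7}.
On input x, block {S3,S6,S8,S10} splits into {S3,S6} and {S8,S10}.
The partition is now stable with 5 blocks: {S2,S9} | {S0,S1,S5} | {S3,S6} | {S4,S7} | {S8,S10}.

5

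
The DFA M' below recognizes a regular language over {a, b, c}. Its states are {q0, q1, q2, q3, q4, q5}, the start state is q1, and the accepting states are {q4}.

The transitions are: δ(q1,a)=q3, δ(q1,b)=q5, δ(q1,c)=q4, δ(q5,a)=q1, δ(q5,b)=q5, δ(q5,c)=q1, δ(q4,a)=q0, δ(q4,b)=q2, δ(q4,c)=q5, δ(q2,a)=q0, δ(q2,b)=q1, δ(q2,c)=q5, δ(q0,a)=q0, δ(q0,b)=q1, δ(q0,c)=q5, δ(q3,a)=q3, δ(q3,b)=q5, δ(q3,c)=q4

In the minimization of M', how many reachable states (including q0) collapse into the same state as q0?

Start with accepting vs non-accepting: {q4} | {q0,q1,q2,q3,q5}.
On input c, block {q0,q1,q2,q3,q5} splits into {q0,q2,q5} and {q1,q3}.
On input a, block {q0,q2,q5} splits into {q0,q2} and {q5}.
Stable partition: {q4} | {q0,q2} | {q1,q3} | {q5} — 4 equivalence classes.
The equivalence class containing q0 is {q0,q2}, of size 2.

2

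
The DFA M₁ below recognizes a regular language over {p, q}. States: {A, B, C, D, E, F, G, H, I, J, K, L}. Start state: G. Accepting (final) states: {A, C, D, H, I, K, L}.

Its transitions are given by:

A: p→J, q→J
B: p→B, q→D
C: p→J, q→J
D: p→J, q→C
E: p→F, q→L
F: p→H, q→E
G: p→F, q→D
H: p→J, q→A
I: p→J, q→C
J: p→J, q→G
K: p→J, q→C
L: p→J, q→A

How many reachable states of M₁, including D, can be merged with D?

3

First remove the unreachable states {B,I,K}; 9 states remain.
Initial partition by acceptance: {A,C,D,H,L} | {E,F,G,J}.
Refine {A,C,D,H,L} on symbol q: members go to different blocks, giving {D,H,L} and {A,C}.
Refine {E,F,G,J} on symbol p: members go to different blocks, giving {E,G,J} and {F}.
Refine {E,G,J} on symbol p: members go to different blocks, giving {E,G} and {J}.
No further refinement is possible. Final partition (5 blocks): {D,H,L} | {E,G} | {A,C} | {F} | {J}.
State D belongs to the block {D,H,L}, which has 3 states.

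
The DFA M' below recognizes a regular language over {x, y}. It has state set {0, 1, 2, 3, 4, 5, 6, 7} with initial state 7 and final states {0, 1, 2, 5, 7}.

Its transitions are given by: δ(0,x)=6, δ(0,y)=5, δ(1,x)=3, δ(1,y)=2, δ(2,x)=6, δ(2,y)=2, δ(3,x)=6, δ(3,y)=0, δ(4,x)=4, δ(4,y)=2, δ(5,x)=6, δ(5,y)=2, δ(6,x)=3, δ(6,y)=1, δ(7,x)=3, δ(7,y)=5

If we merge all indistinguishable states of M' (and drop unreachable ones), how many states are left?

2

First remove the unreachable states {4}; 7 states remain.
Initial partition by acceptance: {0,1,2,5,7} | {3,6}.
No further refinement is possible. Final partition (2 blocks): {0,1,2,5,7} | {3,6}.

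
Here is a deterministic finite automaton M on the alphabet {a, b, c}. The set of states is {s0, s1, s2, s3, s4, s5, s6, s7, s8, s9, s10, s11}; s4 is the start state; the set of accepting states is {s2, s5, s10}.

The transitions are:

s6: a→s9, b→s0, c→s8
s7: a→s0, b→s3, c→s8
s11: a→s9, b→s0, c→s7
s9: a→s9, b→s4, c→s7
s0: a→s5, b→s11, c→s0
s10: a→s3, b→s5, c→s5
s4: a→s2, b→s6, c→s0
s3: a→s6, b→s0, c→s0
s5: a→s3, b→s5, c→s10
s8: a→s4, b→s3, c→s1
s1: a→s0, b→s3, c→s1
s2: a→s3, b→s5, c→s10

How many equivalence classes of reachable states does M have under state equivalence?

5

All states are reachable from the start state.
Initial partition by acceptance: {s2,s5,s10} | {s0,s1,s3,s4,s6,s7,s8,s9,s11}.
Refine {s0,s1,s3,s4,s6,s7,s8,s9,s11} on symbol a: members go to different blocks, giving {s1,s3,s6,s7,s8,s9,s11} and {s0,s4}.
Refine {s1,s3,s6,s7,s8,s9,s11} on symbol a: members go to different blocks, giving {s3,s6,s9,s11} and {s1,s7,s8}.
Split {s3,s6,s9,s11} by δ(·,c) → {s6,s9,s11} and {s3}.
Stable partition: {s2,s5,s10} | {s6,s9,s11} | {s0,s4} | {s1,s7,s8} | {s3} — 5 equivalence classes.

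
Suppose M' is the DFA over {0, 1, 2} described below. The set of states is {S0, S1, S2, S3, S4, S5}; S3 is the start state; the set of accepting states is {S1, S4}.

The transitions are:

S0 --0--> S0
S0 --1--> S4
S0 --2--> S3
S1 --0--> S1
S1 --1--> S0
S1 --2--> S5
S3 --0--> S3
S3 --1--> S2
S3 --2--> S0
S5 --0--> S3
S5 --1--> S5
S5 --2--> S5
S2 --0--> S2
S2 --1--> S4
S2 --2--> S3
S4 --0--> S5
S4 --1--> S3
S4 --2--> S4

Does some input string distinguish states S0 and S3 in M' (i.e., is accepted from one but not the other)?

Reachable states from the start: {S0,S2,S3,S4,S5}. Unreachable: {S1} — drop them.
Start with accepting vs non-accepting: {S4} | {S0,S2,S3,S5}.
Refine {S0,S2,S3,S5} on symbol 1: members go to different blocks, giving {S0,S2} and {S3,S5}.
On input 1, block {S3,S5} splits into {S3} and {S5}.
No further refinement is possible. Final partition (4 blocks): {S4} | {S0,S2} | {S3} | {S5}.
S0 and S3 end up in different blocks, so they are distinguishable. For instance, the string '1' is accepted from only S0.

Yes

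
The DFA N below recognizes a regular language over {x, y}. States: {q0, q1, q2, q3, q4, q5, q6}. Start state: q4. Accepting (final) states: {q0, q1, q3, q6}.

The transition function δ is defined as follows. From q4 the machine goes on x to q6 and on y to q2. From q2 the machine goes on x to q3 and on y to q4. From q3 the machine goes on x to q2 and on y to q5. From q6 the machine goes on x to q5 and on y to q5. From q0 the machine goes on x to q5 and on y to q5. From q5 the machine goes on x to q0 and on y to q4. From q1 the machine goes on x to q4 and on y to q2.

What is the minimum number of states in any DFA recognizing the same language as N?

Reachable states from the start: {q0,q2,q3,q4,q5,q6}. Unreachable: {q1} — drop them.
Initial partition by acceptance: {q0,q3,q6} | {q2,q4,q5}.
The partition is now stable with 2 blocks: {q0,q3,q6} | {q2,q4,q5}.

2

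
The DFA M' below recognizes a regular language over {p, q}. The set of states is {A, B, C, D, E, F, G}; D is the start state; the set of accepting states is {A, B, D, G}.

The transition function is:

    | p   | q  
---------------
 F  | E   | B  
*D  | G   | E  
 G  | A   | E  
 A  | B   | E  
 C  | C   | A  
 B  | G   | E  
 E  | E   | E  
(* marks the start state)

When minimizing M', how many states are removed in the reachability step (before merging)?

BFS from D reaches {A, B, D, E, G}; the 2 state(s) C, F are never visited.

2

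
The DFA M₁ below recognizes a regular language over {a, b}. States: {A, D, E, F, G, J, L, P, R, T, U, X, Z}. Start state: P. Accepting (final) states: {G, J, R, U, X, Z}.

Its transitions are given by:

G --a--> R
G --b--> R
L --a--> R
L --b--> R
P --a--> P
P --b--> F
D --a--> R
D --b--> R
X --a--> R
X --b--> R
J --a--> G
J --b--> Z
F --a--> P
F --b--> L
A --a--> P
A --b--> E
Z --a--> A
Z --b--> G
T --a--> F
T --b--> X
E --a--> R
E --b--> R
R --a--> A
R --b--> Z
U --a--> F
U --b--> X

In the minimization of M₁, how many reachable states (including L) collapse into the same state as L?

2

First remove the unreachable states {D,J,T,U,X}; 8 states remain.
Initial partition by acceptance: {G,R,Z} | {A,E,F,L,P}.
On input a, block {G,R,Z} splits into {R,Z} and {G}.
Split {R,Z} by δ(·,b) → {R} and {Z}.
Split {A,E,F,L,P} by δ(·,a) → {A,F,P} and {E,L}.
Refine {A,F,P} on symbol b: members go to different blocks, giving {A,F} and {P}.
Stable partition: {R} | {A,F} | {G} | {Z} | {E,L} | {P} — 6 equivalence classes.
State L belongs to the block {E,L}, which has 2 states.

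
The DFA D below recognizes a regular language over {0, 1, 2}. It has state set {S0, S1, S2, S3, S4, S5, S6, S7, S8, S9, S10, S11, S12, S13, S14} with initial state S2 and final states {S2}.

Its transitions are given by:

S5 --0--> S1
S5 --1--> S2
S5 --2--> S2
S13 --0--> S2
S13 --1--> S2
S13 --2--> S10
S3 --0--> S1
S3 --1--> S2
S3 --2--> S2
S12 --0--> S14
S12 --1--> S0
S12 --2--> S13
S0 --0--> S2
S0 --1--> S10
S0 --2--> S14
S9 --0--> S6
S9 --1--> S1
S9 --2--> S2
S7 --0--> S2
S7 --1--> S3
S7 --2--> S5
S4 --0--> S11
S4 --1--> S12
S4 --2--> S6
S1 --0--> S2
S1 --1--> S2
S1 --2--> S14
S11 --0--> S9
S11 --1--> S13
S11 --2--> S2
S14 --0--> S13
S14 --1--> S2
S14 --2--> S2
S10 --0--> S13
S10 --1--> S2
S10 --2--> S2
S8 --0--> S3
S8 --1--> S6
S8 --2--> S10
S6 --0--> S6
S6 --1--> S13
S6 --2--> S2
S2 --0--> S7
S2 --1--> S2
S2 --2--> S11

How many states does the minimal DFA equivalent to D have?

First remove the unreachable states {S0,S4,S8,S12}; 11 states remain.
Start with accepting vs non-accepting: {S2} | {S1,S3,S5,S6,S7,S9,S10,S11,S13,S14}.
Split {S1,S3,S5,S6,S7,S9,S10,S11,S13,S14} by δ(·,0) → {S3,S5,S6,S9,S10,S11,S14} and {S1,S7,S13}.
Refine {S3,S5,S6,S9,S10,S11,S14} on symbol 0: members go to different blocks, giving {S3,S5,S10,S14} and {S6,S9,S11}.
Split {S1,S7,S13} by δ(·,1) → {S1,S13} and {S7}.
The partition is now stable with 5 blocks: {S2} | {S3,S5,S10,S14} | {S1,S13} | {S6,S9,S11} | {S7}.

5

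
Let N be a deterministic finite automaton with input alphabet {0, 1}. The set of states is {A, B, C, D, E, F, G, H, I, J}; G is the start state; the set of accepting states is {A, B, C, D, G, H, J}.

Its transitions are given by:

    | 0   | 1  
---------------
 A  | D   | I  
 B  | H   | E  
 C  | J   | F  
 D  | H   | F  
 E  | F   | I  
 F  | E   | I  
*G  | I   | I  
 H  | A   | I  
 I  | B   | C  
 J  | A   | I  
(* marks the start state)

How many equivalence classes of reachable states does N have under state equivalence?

6

Every state is reachable, so we keep all 10.
P0 = {A,B,C,D,G,H,J} | {E,F,I}.
Split {A,B,C,D,G,H,J} by δ(·,0) → {A,B,C,D,H,J} and {G}.
Split {E,F,I} by δ(·,0) → {E,F} and {I}.
Refine {A,B,C,D,H,J} on symbol 1: members go to different blocks, giving {A,H,J} and {B,C,D}.
Refine {A,H,J} on symbol 0: members go to different blocks, giving {H,J} and {A}.
Stable partition: {H,J} | {E,F} | {G} | {I} | {B,C,D} | {A} — 6 equivalence classes.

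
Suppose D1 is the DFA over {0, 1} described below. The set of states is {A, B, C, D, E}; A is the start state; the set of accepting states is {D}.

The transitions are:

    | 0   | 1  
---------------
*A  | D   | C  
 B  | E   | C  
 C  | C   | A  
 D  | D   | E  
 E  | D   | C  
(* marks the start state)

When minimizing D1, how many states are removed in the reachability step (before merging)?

1

Starting at A and following transitions, the reachable set is {A, C, D, E}. That leaves B unreachable — 1 in total.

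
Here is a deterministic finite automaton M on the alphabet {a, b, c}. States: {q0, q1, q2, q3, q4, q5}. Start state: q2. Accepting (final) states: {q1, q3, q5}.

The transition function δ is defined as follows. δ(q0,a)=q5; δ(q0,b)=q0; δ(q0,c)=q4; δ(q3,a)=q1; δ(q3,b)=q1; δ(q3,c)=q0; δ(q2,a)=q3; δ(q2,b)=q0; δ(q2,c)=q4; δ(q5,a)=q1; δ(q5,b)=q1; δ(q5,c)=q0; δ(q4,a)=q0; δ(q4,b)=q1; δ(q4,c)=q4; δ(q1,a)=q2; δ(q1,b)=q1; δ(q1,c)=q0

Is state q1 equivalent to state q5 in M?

P0 = {q1,q3,q5} | {q0,q2,q4}.
Split {q1,q3,q5} by δ(·,a) → {q3,q5} and {q1}.
Refine {q0,q2,q4} on symbol a: members go to different blocks, giving {q0,q2} and {q4}.
Stable partition: {q3,q5} | {q0,q2} | {q1} | {q4} — 4 equivalence classes.
q1 and q5 end up in different blocks, so they are distinguishable. For instance, the string 'a' is accepted from only q5.

No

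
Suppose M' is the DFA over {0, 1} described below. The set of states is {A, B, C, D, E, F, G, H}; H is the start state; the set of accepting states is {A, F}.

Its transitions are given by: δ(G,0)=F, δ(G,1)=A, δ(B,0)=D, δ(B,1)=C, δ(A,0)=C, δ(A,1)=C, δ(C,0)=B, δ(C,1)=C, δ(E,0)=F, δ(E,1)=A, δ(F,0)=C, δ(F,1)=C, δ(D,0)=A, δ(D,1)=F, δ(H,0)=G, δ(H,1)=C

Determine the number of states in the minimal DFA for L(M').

First remove the unreachable states {E}; 7 states remain.
Start with accepting vs non-accepting: {A,F} | {B,C,D,G,H}.
Split {B,C,D,G,H} by δ(·,0) → {B,C,H} and {D,G}.
Refine {B,C,H} on symbol 0: members go to different blocks, giving {B,H} and {C}.
Stable partition: {A,F} | {B,H} | {D,G} | {C} — 4 equivalence classes.

4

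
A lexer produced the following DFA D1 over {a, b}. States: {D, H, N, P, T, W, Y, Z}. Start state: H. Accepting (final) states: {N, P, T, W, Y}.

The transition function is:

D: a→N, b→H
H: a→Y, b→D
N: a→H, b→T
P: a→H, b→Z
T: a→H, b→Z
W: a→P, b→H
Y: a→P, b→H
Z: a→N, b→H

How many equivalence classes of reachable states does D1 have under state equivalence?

5

Reachable states from the start: {D,H,N,P,T,Y,Z}. Unreachable: {W} — drop them.
Start with accepting vs non-accepting: {N,P,T,Y} | {D,H,Z}.
On input a, block {N,P,T,Y} splits into {N,P,T} and {Y}.
Split {N,P,T} by δ(·,b) → {P,T} and {N}.
On input a, block {D,H,Z} splits into {D,Z} and {H}.
Stable partition: {P,T} | {D,Z} | {Y} | {N} | {H} — 5 equivalence classes.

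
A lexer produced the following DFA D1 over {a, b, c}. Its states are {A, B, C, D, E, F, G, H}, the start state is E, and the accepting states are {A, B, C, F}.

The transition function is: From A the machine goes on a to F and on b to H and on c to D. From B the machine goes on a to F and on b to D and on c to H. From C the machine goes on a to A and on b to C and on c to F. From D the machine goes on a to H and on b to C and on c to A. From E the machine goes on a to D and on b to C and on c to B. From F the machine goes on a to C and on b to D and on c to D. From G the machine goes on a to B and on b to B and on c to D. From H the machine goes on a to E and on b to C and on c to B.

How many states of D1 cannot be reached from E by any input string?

BFS from E reaches {A, B, C, D, E, F, H}; the 1 state(s) G are never visited.

1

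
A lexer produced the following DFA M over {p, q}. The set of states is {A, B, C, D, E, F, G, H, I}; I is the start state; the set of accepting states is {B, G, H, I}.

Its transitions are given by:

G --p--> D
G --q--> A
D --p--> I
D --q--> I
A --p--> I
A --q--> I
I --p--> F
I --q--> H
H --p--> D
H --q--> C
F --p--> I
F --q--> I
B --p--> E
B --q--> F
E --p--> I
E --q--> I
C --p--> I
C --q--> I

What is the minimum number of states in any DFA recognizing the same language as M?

States {A,B,E,G} cannot be reached from the start state, so discard them.
Initial partition by acceptance: {H,I} | {C,D,F}.
Split {H,I} by δ(·,q) → {H} and {I}.
No further refinement is possible. Final partition (3 blocks): {H} | {C,D,F} | {I}.

3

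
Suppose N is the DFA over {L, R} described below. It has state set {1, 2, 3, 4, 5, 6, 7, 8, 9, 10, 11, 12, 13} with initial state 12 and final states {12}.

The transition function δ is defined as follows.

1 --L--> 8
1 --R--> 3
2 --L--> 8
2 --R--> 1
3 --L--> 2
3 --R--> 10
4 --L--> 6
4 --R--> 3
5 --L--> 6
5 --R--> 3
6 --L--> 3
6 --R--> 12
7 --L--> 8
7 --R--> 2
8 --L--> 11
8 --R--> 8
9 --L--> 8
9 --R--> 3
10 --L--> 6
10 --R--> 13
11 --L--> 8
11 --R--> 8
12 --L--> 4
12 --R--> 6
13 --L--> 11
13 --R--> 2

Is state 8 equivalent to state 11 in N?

Yes

States {5,7,9} cannot be reached from the start state, so discard them.
P0 = {12} | {1,2,3,4,6,8,10,11,13}.
Split {1,2,3,4,6,8,10,11,13} by δ(·,R) → {1,2,3,4,8,10,11,13} and {6}.
Refine {1,2,3,4,8,10,11,13} on symbol L: members go to different blocks, giving {1,2,3,8,11,13} and {4,10}.
Split {1,2,3,8,11,13} by δ(·,R) → {1,2,8,11,13} and {3}.
Refine {1,2,8,11,13} on symbol R: members go to different blocks, giving {2,8,11,13} and {1}.
On input R, block {2,8,11,13} splits into {8,11,13} and {2}.
On input R, block {8,11,13} splits into {8,11} and {13}.
Refine {4,10} on symbol R: members go to different blocks, giving {4} and {10}.
The partition is now stable with 9 blocks: {12} | {8,11} | {6} | {4} | {3} | {1} | {2} | {13} | {10}.
8 and 11 lie in the same block of the stable partition, so they are equivalent — no string distinguishes them.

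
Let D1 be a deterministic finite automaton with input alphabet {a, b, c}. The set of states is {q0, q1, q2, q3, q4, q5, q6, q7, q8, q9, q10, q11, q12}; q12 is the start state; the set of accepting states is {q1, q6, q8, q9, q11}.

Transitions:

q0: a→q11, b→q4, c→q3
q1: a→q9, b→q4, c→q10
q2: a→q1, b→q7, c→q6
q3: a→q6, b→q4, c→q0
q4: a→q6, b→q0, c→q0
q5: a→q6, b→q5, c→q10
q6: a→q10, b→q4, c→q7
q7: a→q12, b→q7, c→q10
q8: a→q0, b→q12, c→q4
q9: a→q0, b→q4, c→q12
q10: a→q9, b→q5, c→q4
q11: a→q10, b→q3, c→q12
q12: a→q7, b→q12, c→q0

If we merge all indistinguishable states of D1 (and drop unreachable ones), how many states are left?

First remove the unreachable states {q1,q2,q8}; 10 states remain.
Start with accepting vs non-accepting: {q6,q9,q11} | {q0,q3,q4,q5,q7,q10,q12}.
Split {q0,q3,q4,q5,q7,q10,q12} by δ(·,a) → {q0,q3,q4,q5,q10} and {q7,q12}.
Stable partition: {q6,q9,q11} | {q0,q3,q4,q5,q10} | {q7,q12} — 3 equivalence classes.

3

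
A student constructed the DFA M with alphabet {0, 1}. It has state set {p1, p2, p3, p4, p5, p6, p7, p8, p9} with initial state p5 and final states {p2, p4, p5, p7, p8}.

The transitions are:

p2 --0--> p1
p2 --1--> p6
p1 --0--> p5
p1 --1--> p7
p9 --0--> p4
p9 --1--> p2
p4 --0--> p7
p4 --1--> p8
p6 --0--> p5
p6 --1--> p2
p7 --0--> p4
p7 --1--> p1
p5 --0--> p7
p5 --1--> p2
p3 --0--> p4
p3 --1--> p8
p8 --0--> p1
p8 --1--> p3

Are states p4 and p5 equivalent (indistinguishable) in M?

Reachable states from the start: {p1,p2,p3,p4,p5,p6,p7,p8}. Unreachable: {p9} — drop them.
Start with accepting vs non-accepting: {p2,p4,p5,p7,p8} | {p1,p3,p6}.
On input 0, block {p2,p4,p5,p7,p8} splits into {p4,p5,p7} and {p2,p8}.
On input 1, block {p4,p5,p7} splits into {p4,p5} and {p7}.
Refine {p1,p3,p6} on symbol 1: members go to different blocks, giving {p3,p6} and {p1}.
Stable partition: {p4,p5} | {p3,p6} | {p2,p8} | {p7} | {p1} — 5 equivalence classes.
p4 and p5 lie in the same block of the stable partition, so they are equivalent — no string distinguishes them.

Yes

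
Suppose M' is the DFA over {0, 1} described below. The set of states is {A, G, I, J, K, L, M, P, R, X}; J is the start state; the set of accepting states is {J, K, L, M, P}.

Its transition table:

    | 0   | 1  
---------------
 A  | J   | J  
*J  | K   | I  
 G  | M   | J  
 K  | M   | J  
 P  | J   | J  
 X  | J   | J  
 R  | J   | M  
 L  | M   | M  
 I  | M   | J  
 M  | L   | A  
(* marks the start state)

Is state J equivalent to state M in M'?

Reachable states from the start: {A,I,J,K,L,M}. Unreachable: {G,P,R,X} — drop them.
P0 = {J,K,L,M} | {A,I}.
On input 1, block {J,K,L,M} splits into {J,M} and {K,L}.
No further refinement is possible. Final partition (3 blocks): {J,M} | {A,I} | {K,L}.
J and M lie in the same block of the stable partition, so they are equivalent — no string distinguishes them.

Yes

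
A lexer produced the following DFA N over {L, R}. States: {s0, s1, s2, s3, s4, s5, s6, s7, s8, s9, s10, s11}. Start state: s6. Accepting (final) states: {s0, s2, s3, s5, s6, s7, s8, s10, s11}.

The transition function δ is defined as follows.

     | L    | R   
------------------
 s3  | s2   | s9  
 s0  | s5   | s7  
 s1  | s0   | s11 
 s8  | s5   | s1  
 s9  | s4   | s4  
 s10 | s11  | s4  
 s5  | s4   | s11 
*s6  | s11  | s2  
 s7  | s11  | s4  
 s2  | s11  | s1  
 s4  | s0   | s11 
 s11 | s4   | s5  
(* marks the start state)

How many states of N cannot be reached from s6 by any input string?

Starting at s6 and following transitions, the reachable set is {s0, s1, s2, s4, s5, s6, s7, s11}. That leaves s3, s8, s9, s10 unreachable — 4 in total.

4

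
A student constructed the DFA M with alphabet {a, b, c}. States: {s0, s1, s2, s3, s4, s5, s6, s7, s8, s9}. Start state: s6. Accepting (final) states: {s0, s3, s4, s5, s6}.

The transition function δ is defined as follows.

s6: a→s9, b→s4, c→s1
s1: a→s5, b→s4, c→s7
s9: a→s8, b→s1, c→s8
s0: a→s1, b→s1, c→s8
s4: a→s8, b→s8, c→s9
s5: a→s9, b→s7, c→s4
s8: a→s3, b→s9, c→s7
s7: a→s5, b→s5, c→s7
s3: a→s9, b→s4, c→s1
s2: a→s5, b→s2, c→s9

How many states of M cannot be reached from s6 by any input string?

No path from s6 leads to s0, s2; the other 8 states are all reachable.

2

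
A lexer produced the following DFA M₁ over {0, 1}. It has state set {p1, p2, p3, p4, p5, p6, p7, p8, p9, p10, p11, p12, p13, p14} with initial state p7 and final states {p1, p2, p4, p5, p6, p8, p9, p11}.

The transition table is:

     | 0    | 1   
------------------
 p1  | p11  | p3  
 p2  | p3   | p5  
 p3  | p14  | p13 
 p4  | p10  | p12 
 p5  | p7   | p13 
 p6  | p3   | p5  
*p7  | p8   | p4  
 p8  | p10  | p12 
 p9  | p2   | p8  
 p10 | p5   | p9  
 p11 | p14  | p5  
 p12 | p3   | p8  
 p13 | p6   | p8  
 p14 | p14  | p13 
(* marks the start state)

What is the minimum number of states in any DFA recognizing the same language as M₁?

Reachable states from the start: {p2,p3,p4,p5,p6,p7,p8,p9,p10,p12,p13,p14}. Unreachable: {p1,p11} — drop them.
P0 = {p2,p4,p5,p6,p8,p9} | {p3,p7,p10,p12,p13,p14}.
On input 0, block {p2,p4,p5,p6,p8,p9} splits into {p2,p4,p5,p6,p8} and {p9}.
Refine {p2,p4,p5,p6,p8} on symbol 1: members go to different blocks, giving {p4,p5,p8} and {p2,p6}.
Refine {p3,p7,p10,p12,p13,p14} on symbol 0: members go to different blocks, giving {p3,p12,p14} and {p7,p10} and {p13}.
On input 1, block {p4,p5,p8} splits into {p4,p8} and {p5}.
Split {p3,p12,p14} by δ(·,1) → {p3,p14} and {p12}.
On input 0, block {p7,p10} splits into {p7} and {p10}.
No further refinement is possible. Final partition (9 blocks): {p4,p8} | {p3,p14} | {p9} | {p2,p6} | {p7} | {p13} | {p5} | {p12} | {p10}.

9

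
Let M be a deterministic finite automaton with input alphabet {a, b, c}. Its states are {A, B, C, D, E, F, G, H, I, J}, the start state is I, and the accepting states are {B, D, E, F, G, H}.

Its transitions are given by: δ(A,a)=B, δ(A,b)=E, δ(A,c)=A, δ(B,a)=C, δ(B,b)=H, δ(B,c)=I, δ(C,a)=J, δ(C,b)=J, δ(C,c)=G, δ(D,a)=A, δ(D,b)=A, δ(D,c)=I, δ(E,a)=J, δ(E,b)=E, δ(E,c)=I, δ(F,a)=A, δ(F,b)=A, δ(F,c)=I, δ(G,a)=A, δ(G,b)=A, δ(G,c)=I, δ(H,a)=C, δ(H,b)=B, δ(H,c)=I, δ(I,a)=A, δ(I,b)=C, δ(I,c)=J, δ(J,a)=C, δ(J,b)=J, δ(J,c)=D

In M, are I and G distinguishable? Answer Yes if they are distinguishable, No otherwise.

Yes

States {F} cannot be reached from the start state, so discard them.
P0 = {B,D,E,G,H} | {A,C,I,J}.
Refine {B,D,E,G,H} on symbol b: members go to different blocks, giving {B,E,H} and {D,G}.
Split {A,C,I,J} by δ(·,a) → {C,I,J} and {A}.
Refine {C,I,J} on symbol a: members go to different blocks, giving {C,J} and {I}.
No further refinement is possible. Final partition (5 blocks): {B,E,H} | {C,J} | {D,G} | {A} | {I}.
I and G end up in different blocks, so they are distinguishable. For instance, the string 'ε' is accepted from only G.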